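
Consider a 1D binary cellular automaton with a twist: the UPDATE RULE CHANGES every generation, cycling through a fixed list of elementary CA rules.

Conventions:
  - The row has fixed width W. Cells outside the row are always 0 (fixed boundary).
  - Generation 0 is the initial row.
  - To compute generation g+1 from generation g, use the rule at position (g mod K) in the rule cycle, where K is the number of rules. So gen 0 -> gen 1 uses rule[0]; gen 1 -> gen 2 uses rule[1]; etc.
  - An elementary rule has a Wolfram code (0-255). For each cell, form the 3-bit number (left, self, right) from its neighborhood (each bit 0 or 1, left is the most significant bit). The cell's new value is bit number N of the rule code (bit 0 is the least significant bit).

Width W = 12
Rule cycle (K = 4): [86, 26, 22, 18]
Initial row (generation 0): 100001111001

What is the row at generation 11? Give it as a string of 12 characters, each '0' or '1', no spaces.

Answer: 001110001111

Derivation:
Gen 0: 100001111001
Gen 1 (rule 86): 110010001111
Gen 2 (rule 26): 101101011000
Gen 3 (rule 22): 100001000100
Gen 4 (rule 18): 010010101010
Gen 5 (rule 86): 111110101011
Gen 6 (rule 26): 100000000010
Gen 7 (rule 22): 110000000111
Gen 8 (rule 18): 001000001000
Gen 9 (rule 86): 011100011100
Gen 10 (rule 26): 110010110010
Gen 11 (rule 22): 001110001111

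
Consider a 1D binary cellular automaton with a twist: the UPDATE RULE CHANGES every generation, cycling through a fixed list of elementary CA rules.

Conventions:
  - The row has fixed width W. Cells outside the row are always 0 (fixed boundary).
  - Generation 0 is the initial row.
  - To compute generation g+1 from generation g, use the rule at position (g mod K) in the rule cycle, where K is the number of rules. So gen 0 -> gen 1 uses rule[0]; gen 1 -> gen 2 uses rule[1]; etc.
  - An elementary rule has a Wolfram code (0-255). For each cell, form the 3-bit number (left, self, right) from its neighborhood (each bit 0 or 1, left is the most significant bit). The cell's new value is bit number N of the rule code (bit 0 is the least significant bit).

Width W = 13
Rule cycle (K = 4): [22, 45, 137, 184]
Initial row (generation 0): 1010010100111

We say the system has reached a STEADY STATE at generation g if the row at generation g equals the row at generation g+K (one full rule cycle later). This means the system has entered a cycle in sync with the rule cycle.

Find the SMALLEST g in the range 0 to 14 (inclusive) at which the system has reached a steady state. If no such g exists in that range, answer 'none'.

Answer: 2

Derivation:
Gen 0: 1010010100111
Gen 1 (rule 22): 1011110111000
Gen 2 (rule 45): 1110001100011
Gen 3 (rule 137): 1100101001010
Gen 4 (rule 184): 1010010100101
Gen 5 (rule 22): 1011110111101
Gen 6 (rule 45): 1110001100011
Gen 7 (rule 137): 1100101001010
Gen 8 (rule 184): 1010010100101
Gen 9 (rule 22): 1011110111101
Gen 10 (rule 45): 1110001100011
Gen 11 (rule 137): 1100101001010
Gen 12 (rule 184): 1010010100101
Gen 13 (rule 22): 1011110111101
Gen 14 (rule 45): 1110001100011
Gen 15 (rule 137): 1100101001010
Gen 16 (rule 184): 1010010100101
Gen 17 (rule 22): 1011110111101
Gen 18 (rule 45): 1110001100011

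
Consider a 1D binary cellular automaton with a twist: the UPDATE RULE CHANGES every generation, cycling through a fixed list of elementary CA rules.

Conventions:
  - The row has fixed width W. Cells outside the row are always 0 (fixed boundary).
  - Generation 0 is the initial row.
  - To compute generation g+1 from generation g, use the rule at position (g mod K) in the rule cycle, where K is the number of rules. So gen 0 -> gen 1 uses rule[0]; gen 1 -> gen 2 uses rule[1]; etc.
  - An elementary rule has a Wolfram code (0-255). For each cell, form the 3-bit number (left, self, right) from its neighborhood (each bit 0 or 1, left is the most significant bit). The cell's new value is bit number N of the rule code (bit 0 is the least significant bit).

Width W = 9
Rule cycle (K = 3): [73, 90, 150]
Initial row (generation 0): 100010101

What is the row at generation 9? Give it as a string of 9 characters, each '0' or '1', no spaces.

Answer: 110100100

Derivation:
Gen 0: 100010101
Gen 1 (rule 73): 001000000
Gen 2 (rule 90): 010100000
Gen 3 (rule 150): 110110000
Gen 4 (rule 73): 110110111
Gen 5 (rule 90): 110110101
Gen 6 (rule 150): 000000101
Gen 7 (rule 73): 111110000
Gen 8 (rule 90): 100011000
Gen 9 (rule 150): 110100100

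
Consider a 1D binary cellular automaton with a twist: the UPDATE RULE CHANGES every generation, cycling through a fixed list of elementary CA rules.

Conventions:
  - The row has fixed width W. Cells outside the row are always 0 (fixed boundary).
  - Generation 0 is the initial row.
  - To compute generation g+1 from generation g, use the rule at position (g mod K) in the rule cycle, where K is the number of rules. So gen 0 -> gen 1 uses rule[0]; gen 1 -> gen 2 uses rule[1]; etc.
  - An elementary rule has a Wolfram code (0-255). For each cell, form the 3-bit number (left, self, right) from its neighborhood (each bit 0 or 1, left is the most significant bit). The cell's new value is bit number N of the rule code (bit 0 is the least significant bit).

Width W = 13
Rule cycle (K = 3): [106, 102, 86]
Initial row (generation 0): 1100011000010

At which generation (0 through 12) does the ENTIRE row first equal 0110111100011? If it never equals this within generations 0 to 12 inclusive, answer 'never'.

Gen 0: 1100011000010
Gen 1 (rule 106): 1100111000100
Gen 2 (rule 102): 0101001001100
Gen 3 (rule 86): 1101111110110
Gen 4 (rule 106): 1111000011110
Gen 5 (rule 102): 0001000100010
Gen 6 (rule 86): 0011101110111
Gen 7 (rule 106): 0110111011101
Gen 8 (rule 102): 1011001100111
Gen 9 (rule 86): 1001110111001
Gen 10 (rule 106): 0011011101010
Gen 11 (rule 102): 0101100111110
Gen 12 (rule 86): 1100111000011

Answer: never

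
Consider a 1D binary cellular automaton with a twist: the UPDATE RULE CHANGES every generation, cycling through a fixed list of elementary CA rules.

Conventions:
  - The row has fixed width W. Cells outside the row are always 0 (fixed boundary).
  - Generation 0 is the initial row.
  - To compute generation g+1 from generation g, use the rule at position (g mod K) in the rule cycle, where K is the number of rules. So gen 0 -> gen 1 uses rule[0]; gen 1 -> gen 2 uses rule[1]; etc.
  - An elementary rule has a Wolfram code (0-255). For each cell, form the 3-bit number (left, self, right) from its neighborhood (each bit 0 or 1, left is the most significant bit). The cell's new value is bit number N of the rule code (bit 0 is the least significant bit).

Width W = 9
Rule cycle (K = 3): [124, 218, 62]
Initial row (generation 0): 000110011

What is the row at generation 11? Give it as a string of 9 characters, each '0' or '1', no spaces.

Answer: 110111000

Derivation:
Gen 0: 000110011
Gen 1 (rule 124): 000111011
Gen 2 (rule 218): 001111011
Gen 3 (rule 62): 011000110
Gen 4 (rule 124): 011100111
Gen 5 (rule 218): 111111111
Gen 6 (rule 62): 100000000
Gen 7 (rule 124): 110000000
Gen 8 (rule 218): 111000000
Gen 9 (rule 62): 100100000
Gen 10 (rule 124): 110110000
Gen 11 (rule 218): 110111000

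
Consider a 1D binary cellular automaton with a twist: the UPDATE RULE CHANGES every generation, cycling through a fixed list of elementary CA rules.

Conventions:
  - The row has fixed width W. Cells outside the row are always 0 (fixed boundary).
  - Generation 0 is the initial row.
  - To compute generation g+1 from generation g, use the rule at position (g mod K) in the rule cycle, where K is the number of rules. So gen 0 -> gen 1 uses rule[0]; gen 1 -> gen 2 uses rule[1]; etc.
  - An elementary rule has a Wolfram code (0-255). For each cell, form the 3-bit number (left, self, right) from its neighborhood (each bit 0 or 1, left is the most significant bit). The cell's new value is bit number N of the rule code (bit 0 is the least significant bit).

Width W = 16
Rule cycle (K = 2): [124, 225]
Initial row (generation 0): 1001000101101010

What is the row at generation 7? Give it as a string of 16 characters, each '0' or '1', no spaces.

Answer: 1100001111000011

Derivation:
Gen 0: 1001000101101010
Gen 1 (rule 124): 1101100111111111
Gen 2 (rule 225): 0110100011111111
Gen 3 (rule 124): 0111110010000001
Gen 4 (rule 225): 0011110000111100
Gen 5 (rule 124): 0010011000100110
Gen 6 (rule 225): 1000001010000010
Gen 7 (rule 124): 1100001111000011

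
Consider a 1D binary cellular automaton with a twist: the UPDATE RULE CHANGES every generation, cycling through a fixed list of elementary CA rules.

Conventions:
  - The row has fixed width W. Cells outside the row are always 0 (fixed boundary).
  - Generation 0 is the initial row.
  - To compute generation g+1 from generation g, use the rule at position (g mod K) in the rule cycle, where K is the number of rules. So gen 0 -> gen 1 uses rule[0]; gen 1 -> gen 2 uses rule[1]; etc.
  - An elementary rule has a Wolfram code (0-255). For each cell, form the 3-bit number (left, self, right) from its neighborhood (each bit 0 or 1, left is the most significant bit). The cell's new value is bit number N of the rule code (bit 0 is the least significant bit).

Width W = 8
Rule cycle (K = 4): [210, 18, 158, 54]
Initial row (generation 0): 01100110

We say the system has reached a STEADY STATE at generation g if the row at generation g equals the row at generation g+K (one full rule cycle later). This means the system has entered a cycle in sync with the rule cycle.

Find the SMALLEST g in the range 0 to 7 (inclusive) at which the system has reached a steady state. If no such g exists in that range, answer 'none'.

Gen 0: 01100110
Gen 1 (rule 210): 10111011
Gen 2 (rule 18): 00000000
Gen 3 (rule 158): 00000000
Gen 4 (rule 54): 00000000
Gen 5 (rule 210): 00000000
Gen 6 (rule 18): 00000000
Gen 7 (rule 158): 00000000
Gen 8 (rule 54): 00000000
Gen 9 (rule 210): 00000000
Gen 10 (rule 18): 00000000
Gen 11 (rule 158): 00000000

Answer: 2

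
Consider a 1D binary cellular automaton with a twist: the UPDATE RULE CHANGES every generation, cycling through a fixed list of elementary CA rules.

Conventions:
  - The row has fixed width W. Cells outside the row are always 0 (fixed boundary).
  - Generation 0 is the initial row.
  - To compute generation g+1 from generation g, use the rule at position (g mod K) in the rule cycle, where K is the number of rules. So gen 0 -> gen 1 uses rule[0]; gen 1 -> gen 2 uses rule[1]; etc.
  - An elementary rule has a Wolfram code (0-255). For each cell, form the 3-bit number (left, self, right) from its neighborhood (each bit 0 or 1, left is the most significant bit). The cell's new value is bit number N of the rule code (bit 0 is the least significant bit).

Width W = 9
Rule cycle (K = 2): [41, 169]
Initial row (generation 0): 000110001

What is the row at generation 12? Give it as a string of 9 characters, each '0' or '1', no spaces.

Gen 0: 000110001
Gen 1 (rule 41): 110100100
Gen 2 (rule 169): 101000001
Gen 3 (rule 41): 010011100
Gen 4 (rule 169): 000011001
Gen 5 (rule 41): 111010000
Gen 6 (rule 169): 110100111
Gen 7 (rule 41): 101000100
Gen 8 (rule 169): 010010001
Gen 9 (rule 41): 000000100
Gen 10 (rule 169): 111110001
Gen 11 (rule 41): 100000100
Gen 12 (rule 169): 001110001

Answer: 001110001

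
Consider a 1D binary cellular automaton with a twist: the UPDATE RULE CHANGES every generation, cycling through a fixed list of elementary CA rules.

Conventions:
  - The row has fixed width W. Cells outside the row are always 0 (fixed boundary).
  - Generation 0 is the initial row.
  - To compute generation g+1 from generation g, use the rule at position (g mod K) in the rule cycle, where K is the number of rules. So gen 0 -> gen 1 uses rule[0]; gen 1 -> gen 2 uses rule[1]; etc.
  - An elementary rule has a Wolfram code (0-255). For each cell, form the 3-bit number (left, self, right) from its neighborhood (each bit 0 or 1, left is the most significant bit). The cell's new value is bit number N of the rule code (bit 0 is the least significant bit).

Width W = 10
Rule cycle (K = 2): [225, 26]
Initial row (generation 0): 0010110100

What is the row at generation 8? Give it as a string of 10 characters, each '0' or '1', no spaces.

Answer: 0010111010

Derivation:
Gen 0: 0010110100
Gen 1 (rule 225): 1001011001
Gen 2 (rule 26): 0110010110
Gen 3 (rule 225): 0010001010
Gen 4 (rule 26): 0101010001
Gen 5 (rule 225): 0010100100
Gen 6 (rule 26): 0100011010
Gen 7 (rule 225): 0001001100
Gen 8 (rule 26): 0010111010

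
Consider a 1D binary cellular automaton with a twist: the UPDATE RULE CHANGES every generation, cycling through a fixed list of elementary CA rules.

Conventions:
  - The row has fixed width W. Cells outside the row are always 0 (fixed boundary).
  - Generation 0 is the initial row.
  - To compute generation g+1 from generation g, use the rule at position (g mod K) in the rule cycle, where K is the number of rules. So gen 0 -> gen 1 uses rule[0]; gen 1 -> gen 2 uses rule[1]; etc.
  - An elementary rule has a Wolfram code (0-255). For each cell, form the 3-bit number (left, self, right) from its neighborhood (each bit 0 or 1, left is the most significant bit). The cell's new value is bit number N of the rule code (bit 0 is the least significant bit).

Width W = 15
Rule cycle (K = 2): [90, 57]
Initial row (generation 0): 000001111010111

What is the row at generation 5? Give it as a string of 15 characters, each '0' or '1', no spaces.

Gen 0: 000001111010111
Gen 1 (rule 90): 000011001000101
Gen 2 (rule 57): 111010100110010
Gen 3 (rule 90): 101000011111101
Gen 4 (rule 57): 010111010000010
Gen 5 (rule 90): 100101001000101

Answer: 100101001000101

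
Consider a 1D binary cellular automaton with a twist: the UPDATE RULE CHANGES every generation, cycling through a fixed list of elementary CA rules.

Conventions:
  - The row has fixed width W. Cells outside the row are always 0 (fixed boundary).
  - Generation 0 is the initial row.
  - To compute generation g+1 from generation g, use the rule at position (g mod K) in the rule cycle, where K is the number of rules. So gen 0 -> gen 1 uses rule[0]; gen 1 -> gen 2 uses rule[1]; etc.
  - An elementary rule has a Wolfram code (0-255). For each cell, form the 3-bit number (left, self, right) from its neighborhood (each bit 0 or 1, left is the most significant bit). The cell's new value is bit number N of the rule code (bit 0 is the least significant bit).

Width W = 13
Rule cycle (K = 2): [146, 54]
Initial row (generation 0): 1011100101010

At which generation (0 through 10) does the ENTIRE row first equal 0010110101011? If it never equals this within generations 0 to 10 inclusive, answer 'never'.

Answer: never

Derivation:
Gen 0: 1011100101010
Gen 1 (rule 146): 0001011000001
Gen 2 (rule 54): 0011100100011
Gen 3 (rule 146): 0101011010100
Gen 4 (rule 54): 1111100111110
Gen 5 (rule 146): 0111011011101
Gen 6 (rule 54): 1000100100011
Gen 7 (rule 146): 0101011010100
Gen 8 (rule 54): 1111100111110
Gen 9 (rule 146): 0111011011101
Gen 10 (rule 54): 1000100100011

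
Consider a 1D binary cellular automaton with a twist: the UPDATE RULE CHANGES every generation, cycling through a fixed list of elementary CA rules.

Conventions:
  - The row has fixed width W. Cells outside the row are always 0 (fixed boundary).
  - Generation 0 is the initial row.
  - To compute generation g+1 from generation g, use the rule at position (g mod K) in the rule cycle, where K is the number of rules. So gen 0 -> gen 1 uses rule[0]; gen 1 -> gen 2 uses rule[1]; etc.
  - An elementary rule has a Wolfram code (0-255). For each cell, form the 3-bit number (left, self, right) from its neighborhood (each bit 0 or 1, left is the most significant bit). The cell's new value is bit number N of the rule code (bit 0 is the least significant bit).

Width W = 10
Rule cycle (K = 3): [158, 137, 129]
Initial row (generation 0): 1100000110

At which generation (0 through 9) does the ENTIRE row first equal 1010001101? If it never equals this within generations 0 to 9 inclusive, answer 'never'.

Gen 0: 1100000110
Gen 1 (rule 158): 1010001101
Gen 2 (rule 137): 0000101000
Gen 3 (rule 129): 1110000011
Gen 4 (rule 158): 1101000110
Gen 5 (rule 137): 1000010100
Gen 6 (rule 129): 0011000001
Gen 7 (rule 158): 0110100011
Gen 8 (rule 137): 0100001010
Gen 9 (rule 129): 0001100000

Answer: 1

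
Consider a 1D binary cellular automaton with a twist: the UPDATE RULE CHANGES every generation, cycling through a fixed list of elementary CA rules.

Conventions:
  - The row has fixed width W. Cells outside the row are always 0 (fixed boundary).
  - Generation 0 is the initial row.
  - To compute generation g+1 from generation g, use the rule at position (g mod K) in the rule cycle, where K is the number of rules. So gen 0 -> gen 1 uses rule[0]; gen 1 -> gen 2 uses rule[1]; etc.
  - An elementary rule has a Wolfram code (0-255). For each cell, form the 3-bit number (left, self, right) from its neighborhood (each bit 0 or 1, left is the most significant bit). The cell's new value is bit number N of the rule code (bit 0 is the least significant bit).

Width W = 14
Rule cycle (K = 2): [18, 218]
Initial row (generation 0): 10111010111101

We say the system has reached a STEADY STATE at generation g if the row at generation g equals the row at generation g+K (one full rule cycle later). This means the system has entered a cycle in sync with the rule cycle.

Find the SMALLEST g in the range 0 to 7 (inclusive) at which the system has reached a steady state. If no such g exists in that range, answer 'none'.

Gen 0: 10111010111101
Gen 1 (rule 18): 00000000000000
Gen 2 (rule 218): 00000000000000
Gen 3 (rule 18): 00000000000000
Gen 4 (rule 218): 00000000000000
Gen 5 (rule 18): 00000000000000
Gen 6 (rule 218): 00000000000000
Gen 7 (rule 18): 00000000000000
Gen 8 (rule 218): 00000000000000
Gen 9 (rule 18): 00000000000000

Answer: 1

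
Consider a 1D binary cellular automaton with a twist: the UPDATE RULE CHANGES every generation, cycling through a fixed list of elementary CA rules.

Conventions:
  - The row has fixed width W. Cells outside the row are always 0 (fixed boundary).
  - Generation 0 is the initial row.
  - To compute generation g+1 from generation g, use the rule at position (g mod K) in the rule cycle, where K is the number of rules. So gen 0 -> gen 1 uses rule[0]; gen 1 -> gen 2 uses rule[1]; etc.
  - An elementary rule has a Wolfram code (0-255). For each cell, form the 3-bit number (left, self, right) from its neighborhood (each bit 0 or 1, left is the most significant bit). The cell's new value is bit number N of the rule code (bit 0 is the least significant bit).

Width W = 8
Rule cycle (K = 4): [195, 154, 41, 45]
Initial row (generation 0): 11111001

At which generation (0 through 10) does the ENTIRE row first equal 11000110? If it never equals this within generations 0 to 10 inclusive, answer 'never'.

Answer: never

Derivation:
Gen 0: 11111001
Gen 1 (rule 195): 01111010
Gen 2 (rule 154): 11110001
Gen 3 (rule 41): 10000100
Gen 4 (rule 45): 10110101
Gen 5 (rule 195): 00010000
Gen 6 (rule 154): 00101000
Gen 7 (rule 41): 10010011
Gen 8 (rule 45): 10010010
Gen 9 (rule 195): 00100100
Gen 10 (rule 154): 01011010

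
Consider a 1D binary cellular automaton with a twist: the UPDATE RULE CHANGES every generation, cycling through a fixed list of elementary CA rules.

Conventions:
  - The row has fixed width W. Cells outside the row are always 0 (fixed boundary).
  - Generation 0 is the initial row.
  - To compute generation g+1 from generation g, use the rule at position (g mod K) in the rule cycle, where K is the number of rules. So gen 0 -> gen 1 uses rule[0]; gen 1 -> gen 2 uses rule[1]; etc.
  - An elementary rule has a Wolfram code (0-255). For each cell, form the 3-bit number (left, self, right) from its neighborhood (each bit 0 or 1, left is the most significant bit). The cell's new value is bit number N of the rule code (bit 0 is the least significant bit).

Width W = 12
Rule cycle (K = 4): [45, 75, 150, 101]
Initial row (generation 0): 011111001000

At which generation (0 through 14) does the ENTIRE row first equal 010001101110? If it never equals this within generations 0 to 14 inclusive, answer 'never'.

Answer: 11

Derivation:
Gen 0: 011111001000
Gen 1 (rule 45): 010000001011
Gen 2 (rule 75): 100111110011
Gen 3 (rule 150): 111011101100
Gen 4 (rule 101): 001100110101
Gen 5 (rule 45): 101000101111
Gen 6 (rule 75): 000011001001
Gen 7 (rule 150): 000100111111
Gen 8 (rule 101): 110100000001
Gen 9 (rule 45): 101101111101
Gen 10 (rule 75): 001101000100
Gen 11 (rule 150): 010001101110
Gen 12 (rule 101): 010100110010
Gen 13 (rule 45): 011100100010
Gen 14 (rule 75): 110101001100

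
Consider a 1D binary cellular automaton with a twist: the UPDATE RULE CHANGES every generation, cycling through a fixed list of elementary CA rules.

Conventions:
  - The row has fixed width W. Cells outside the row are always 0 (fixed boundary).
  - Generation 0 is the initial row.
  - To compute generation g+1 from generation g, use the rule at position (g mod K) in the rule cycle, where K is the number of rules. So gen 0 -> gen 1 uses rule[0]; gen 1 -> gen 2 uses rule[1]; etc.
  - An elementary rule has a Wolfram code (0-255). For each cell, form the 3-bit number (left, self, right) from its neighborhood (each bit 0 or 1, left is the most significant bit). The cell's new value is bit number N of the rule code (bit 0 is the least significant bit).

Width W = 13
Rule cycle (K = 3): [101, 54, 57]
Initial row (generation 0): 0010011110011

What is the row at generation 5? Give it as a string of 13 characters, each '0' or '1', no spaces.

Gen 0: 0010011110011
Gen 1 (rule 101): 1010000010001
Gen 2 (rule 54): 1111000111011
Gen 3 (rule 57): 1000110100110
Gen 4 (rule 101): 1010011100010
Gen 5 (rule 54): 1111100010111

Answer: 1111100010111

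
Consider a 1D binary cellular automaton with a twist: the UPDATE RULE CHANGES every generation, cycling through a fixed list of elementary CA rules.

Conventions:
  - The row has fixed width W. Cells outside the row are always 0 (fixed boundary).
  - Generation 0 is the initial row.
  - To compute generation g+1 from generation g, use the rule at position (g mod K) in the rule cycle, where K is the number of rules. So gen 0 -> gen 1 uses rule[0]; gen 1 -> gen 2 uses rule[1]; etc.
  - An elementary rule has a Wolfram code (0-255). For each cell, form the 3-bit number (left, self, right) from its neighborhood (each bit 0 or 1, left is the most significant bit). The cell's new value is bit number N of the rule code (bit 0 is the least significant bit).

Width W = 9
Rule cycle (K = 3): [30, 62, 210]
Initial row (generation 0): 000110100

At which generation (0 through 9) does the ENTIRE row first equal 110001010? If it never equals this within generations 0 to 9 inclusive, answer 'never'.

Answer: 7

Derivation:
Gen 0: 000110100
Gen 1 (rule 30): 001100110
Gen 2 (rule 62): 011011101
Gen 3 (rule 210): 101001100
Gen 4 (rule 30): 101111010
Gen 5 (rule 62): 111000111
Gen 6 (rule 210): 011101011
Gen 7 (rule 30): 110001010
Gen 8 (rule 62): 101011111
Gen 9 (rule 210): 000001111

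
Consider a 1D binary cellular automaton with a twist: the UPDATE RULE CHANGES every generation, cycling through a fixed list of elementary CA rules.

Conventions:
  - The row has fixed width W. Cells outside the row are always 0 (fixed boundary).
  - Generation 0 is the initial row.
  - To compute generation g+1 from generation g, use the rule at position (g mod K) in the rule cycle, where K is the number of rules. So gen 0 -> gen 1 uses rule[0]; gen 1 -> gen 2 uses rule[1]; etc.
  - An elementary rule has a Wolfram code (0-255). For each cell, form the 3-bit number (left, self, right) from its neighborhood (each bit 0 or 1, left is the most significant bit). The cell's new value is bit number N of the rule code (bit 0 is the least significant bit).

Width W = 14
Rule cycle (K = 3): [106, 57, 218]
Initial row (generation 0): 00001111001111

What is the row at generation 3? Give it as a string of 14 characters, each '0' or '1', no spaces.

Answer: 11000011110010

Derivation:
Gen 0: 00001111001111
Gen 1 (rule 106): 00011001011001
Gen 2 (rule 57): 11010100110100
Gen 3 (rule 218): 11000011110010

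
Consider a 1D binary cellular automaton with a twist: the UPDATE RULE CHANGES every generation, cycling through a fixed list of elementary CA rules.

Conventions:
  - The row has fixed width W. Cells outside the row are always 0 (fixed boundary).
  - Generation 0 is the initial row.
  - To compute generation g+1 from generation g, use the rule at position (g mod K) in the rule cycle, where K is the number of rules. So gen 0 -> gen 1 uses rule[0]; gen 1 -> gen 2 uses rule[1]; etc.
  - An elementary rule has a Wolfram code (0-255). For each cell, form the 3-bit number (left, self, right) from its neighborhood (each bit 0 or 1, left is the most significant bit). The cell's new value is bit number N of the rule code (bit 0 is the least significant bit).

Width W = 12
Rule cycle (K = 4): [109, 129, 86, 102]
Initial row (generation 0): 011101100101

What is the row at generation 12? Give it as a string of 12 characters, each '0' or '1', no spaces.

Answer: 001100101000

Derivation:
Gen 0: 011101100101
Gen 1 (rule 109): 010111100111
Gen 2 (rule 129): 000011000010
Gen 3 (rule 86): 000101100111
Gen 4 (rule 102): 001110101001
Gen 5 (rule 109): 101011111001
Gen 6 (rule 129): 000001110000
Gen 7 (rule 86): 000010011000
Gen 8 (rule 102): 000110101000
Gen 9 (rule 109): 110111111011
Gen 10 (rule 129): 000011110000
Gen 11 (rule 86): 000100011000
Gen 12 (rule 102): 001100101000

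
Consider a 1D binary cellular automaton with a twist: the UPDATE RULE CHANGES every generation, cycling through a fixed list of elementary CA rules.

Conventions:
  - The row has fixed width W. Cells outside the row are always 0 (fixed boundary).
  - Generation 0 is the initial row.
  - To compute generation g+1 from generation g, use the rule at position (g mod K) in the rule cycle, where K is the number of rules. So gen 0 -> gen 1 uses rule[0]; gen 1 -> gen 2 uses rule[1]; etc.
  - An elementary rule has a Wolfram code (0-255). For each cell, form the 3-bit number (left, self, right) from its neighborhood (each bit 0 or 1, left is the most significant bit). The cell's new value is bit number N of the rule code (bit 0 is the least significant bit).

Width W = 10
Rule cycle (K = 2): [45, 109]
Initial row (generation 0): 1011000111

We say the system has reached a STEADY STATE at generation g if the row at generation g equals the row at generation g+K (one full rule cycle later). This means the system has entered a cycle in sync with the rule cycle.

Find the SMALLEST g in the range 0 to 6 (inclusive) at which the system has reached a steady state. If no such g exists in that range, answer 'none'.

Answer: 5

Derivation:
Gen 0: 1011000111
Gen 1 (rule 45): 1110010100
Gen 2 (rule 109): 1010011101
Gen 3 (rule 45): 1110010011
Gen 4 (rule 109): 1010010011
Gen 5 (rule 45): 1110010010
Gen 6 (rule 109): 1010010010
Gen 7 (rule 45): 1110010010
Gen 8 (rule 109): 1010010010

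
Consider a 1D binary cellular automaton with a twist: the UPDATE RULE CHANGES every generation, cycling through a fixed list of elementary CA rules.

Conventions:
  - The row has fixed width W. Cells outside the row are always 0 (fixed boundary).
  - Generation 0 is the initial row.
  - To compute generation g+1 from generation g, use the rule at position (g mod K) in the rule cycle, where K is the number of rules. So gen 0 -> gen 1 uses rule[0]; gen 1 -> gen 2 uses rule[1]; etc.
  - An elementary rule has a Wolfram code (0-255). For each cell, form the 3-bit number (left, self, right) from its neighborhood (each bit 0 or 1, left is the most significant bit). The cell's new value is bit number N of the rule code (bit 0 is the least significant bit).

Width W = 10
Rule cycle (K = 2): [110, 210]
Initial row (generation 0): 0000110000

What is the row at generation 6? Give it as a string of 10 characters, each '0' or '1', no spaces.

Gen 0: 0000110000
Gen 1 (rule 110): 0001110000
Gen 2 (rule 210): 0010111000
Gen 3 (rule 110): 0111101000
Gen 4 (rule 210): 1011100100
Gen 5 (rule 110): 1110101100
Gen 6 (rule 210): 0110000110

Answer: 0110000110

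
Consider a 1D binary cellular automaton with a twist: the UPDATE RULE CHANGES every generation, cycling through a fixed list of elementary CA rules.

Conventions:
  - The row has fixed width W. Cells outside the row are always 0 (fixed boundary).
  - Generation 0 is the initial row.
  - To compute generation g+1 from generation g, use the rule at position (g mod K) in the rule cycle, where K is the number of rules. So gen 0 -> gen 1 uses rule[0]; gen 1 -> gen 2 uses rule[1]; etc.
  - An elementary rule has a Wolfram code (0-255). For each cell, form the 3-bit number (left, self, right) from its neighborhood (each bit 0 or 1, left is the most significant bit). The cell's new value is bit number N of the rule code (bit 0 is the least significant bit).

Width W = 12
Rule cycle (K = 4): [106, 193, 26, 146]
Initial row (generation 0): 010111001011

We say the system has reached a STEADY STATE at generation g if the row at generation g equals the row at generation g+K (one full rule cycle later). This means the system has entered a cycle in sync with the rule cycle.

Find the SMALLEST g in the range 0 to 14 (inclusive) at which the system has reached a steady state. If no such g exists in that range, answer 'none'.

Gen 0: 010111001011
Gen 1 (rule 106): 101101010111
Gen 2 (rule 193): 000100000011
Gen 3 (rule 26): 001010000110
Gen 4 (rule 146): 010001001001
Gen 5 (rule 106): 100010010010
Gen 6 (rule 193): 001000000000
Gen 7 (rule 26): 010100000000
Gen 8 (rule 146): 100010000000
Gen 9 (rule 106): 000100000000
Gen 10 (rule 193): 110001111111
Gen 11 (rule 26): 101011000000
Gen 12 (rule 146): 000000100000
Gen 13 (rule 106): 000001000000
Gen 14 (rule 193): 111100011111
Gen 15 (rule 26): 100010110000
Gen 16 (rule 146): 010100001000
Gen 17 (rule 106): 101000010000
Gen 18 (rule 193): 000011000111

Answer: none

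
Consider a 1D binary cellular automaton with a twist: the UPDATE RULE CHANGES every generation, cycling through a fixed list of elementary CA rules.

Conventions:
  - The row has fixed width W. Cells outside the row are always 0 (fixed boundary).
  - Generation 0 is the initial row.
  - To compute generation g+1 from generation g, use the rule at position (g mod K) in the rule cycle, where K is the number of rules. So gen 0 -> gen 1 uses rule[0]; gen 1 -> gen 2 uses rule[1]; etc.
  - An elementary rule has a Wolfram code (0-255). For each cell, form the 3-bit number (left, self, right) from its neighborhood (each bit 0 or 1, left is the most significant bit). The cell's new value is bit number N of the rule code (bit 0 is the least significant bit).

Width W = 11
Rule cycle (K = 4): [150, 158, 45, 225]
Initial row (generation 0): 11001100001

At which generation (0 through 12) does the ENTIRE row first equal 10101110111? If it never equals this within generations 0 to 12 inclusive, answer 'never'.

Answer: never

Derivation:
Gen 0: 11001100001
Gen 1 (rule 150): 00110010011
Gen 2 (rule 158): 01101111110
Gen 3 (rule 45): 01011000000
Gen 4 (rule 225): 00101011111
Gen 5 (rule 150): 01101001110
Gen 6 (rule 158): 11001111101
Gen 7 (rule 45): 10001000011
Gen 8 (rule 225): 00100011001
Gen 9 (rule 150): 01110100111
Gen 10 (rule 158): 11100111110
Gen 11 (rule 45): 10000100000
Gen 12 (rule 225): 00110001111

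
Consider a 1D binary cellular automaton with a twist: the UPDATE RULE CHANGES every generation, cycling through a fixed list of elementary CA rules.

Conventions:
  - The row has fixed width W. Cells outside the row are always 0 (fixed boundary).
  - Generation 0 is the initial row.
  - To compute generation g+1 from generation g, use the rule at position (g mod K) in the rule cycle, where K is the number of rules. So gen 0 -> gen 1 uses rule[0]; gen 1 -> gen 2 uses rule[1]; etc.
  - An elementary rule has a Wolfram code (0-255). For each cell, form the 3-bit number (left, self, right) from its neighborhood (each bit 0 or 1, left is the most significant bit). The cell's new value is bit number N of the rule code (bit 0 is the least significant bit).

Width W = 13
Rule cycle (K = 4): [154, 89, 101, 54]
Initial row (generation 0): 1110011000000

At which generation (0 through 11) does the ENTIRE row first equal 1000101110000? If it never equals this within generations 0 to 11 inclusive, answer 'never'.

Answer: never

Derivation:
Gen 0: 1110011000000
Gen 1 (rule 154): 1101110100000
Gen 2 (rule 89): 1101010011111
Gen 3 (rule 101): 0111110000001
Gen 4 (rule 54): 1000001000011
Gen 5 (rule 154): 0100010100110
Gen 6 (rule 89): 0011000010111
Gen 7 (rule 101): 1001011011001
Gen 8 (rule 54): 1111100100111
Gen 9 (rule 154): 1111011011110
Gen 10 (rule 89): 1001011010011
Gen 11 (rule 101): 1001101110001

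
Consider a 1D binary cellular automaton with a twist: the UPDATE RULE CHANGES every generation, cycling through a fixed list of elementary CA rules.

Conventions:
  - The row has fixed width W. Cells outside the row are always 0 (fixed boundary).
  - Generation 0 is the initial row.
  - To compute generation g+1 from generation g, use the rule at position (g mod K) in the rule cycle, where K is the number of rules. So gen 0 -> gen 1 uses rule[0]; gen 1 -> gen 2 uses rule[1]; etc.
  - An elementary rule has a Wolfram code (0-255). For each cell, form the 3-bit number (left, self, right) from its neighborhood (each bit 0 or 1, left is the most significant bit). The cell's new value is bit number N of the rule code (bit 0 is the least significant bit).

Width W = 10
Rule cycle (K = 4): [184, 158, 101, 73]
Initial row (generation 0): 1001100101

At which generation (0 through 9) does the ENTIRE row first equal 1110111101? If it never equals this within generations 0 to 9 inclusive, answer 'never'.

Gen 0: 1001100101
Gen 1 (rule 184): 0101010010
Gen 2 (rule 158): 1101011111
Gen 3 (rule 101): 0111100001
Gen 4 (rule 73): 0100101100
Gen 5 (rule 184): 0010011010
Gen 6 (rule 158): 0111110011
Gen 7 (rule 101): 0000010001
Gen 8 (rule 73): 1111000100
Gen 9 (rule 184): 1110100010

Answer: never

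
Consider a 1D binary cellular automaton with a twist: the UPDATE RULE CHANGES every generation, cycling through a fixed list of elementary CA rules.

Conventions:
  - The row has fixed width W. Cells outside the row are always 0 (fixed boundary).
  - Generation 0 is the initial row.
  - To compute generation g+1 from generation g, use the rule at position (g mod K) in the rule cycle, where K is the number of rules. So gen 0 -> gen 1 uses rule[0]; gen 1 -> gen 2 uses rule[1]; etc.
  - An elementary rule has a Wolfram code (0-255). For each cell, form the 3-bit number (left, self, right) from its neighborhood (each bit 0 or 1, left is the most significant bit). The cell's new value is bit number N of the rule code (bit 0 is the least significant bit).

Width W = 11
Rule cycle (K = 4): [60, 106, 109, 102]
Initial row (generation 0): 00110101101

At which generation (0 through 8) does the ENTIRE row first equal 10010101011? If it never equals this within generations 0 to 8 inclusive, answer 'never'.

Gen 0: 00110101101
Gen 1 (rule 60): 00101111011
Gen 2 (rule 106): 01011001111
Gen 3 (rule 109): 01111001001
Gen 4 (rule 102): 10001011011
Gen 5 (rule 60): 11001110110
Gen 6 (rule 106): 11011011110
Gen 7 (rule 109): 11111110010
Gen 8 (rule 102): 00000010110

Answer: never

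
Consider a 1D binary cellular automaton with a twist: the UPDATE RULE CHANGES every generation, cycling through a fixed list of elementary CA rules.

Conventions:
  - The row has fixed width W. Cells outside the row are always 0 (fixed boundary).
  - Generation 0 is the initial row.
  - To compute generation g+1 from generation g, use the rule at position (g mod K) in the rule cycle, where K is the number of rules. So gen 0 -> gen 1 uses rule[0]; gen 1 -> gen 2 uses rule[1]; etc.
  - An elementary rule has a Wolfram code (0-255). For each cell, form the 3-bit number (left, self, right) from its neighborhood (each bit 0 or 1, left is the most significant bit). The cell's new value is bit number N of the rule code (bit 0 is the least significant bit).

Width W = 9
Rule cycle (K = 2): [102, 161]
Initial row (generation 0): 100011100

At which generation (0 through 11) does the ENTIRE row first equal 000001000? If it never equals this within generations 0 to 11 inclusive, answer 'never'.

Answer: 5

Derivation:
Gen 0: 100011100
Gen 1 (rule 102): 100100100
Gen 2 (rule 161): 000000001
Gen 3 (rule 102): 000000011
Gen 4 (rule 161): 111111000
Gen 5 (rule 102): 000001000
Gen 6 (rule 161): 111100011
Gen 7 (rule 102): 000100101
Gen 8 (rule 161): 110000010
Gen 9 (rule 102): 010000110
Gen 10 (rule 161): 000110000
Gen 11 (rule 102): 001010000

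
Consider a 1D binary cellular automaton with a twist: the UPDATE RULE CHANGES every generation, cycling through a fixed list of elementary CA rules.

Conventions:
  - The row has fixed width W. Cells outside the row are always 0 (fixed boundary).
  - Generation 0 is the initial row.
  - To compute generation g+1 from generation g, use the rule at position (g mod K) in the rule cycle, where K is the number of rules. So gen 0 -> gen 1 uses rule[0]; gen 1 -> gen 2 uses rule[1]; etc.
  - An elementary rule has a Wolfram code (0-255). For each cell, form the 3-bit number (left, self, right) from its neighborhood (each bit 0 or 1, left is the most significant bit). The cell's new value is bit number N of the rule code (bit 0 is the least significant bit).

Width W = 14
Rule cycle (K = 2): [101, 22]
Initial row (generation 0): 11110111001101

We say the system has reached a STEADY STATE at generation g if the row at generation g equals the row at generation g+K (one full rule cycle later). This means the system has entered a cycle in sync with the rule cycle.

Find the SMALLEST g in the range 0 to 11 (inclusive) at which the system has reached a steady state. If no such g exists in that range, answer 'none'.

Gen 0: 11110111001101
Gen 1 (rule 101): 00011001000111
Gen 2 (rule 22): 00100111101000
Gen 3 (rule 101): 10100000111011
Gen 4 (rule 22): 10110001000000
Gen 5 (rule 101): 11010101011111
Gen 6 (rule 22): 00010101000000
Gen 7 (rule 101): 11011111011111
Gen 8 (rule 22): 00000000000000
Gen 9 (rule 101): 11111111111111
Gen 10 (rule 22): 00000000000000
Gen 11 (rule 101): 11111111111111
Gen 12 (rule 22): 00000000000000
Gen 13 (rule 101): 11111111111111

Answer: 8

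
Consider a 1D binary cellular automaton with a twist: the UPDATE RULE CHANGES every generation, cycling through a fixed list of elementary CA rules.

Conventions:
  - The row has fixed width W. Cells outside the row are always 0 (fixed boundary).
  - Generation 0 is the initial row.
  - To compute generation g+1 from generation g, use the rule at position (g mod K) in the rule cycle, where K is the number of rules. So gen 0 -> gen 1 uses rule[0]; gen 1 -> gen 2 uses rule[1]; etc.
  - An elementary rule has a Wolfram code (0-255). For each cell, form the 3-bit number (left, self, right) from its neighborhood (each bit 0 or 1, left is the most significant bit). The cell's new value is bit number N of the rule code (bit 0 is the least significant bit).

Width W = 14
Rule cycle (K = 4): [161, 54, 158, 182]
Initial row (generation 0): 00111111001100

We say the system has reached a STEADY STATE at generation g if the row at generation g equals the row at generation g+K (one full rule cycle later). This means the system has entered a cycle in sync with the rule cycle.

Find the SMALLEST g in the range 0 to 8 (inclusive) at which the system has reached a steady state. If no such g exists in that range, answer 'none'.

Answer: none

Derivation:
Gen 0: 00111111001100
Gen 1 (rule 161): 10011110000001
Gen 2 (rule 54): 11100001000011
Gen 3 (rule 158): 11010011100110
Gen 4 (rule 182): 00111101011001
Gen 5 (rule 161): 10011010100000
Gen 6 (rule 54): 11100111110000
Gen 7 (rule 158): 11011111101000
Gen 8 (rule 182): 00101111011100
Gen 9 (rule 161): 10010110101001
Gen 10 (rule 54): 11111001111111
Gen 11 (rule 158): 11110111111110
Gen 12 (rule 182): 01101011111101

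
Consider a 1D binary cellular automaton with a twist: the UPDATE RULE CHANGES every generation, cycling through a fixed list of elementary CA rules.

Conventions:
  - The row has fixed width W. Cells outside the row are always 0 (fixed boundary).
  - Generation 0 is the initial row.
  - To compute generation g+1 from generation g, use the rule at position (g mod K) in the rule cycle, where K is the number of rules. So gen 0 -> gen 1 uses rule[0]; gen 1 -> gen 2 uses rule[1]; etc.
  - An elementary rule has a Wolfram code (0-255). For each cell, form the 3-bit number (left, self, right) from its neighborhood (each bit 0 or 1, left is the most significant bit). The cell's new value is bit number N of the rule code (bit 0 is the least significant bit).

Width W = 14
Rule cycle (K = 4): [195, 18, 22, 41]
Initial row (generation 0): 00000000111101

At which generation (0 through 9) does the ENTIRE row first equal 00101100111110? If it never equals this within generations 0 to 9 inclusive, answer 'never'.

Gen 0: 00000000111101
Gen 1 (rule 195): 11111111011100
Gen 2 (rule 18): 00000000000010
Gen 3 (rule 22): 00000000000111
Gen 4 (rule 41): 11111111110100
Gen 5 (rule 195): 01111111110001
Gen 6 (rule 18): 10000000001010
Gen 7 (rule 22): 11000000011011
Gen 8 (rule 41): 10011111010110
Gen 9 (rule 195): 00101111000010

Answer: never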